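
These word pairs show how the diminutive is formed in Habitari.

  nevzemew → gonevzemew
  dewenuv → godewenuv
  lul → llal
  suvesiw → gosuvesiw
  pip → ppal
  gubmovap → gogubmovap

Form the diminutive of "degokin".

pip and gubmovap both end in -p yet inflect differently (ppal, gogubmovap), so the final letter is not what conditions the rule; the number of vowels is.
"degokin" has 3 vowels. The stems with 3 vowels (dewenuv → godewenuv, gubmovap → gogubmovap, nevzemew → gonevzemew) add the prefix go-.
The other pattern: stems with 1 vowel delete the last vowel and add -al.
So degokin → godegokin.

godegokin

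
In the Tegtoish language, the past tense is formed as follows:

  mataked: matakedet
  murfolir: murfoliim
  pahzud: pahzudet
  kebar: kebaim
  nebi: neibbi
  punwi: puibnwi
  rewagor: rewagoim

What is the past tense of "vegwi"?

veibgwi

"vegwi" ends in -i. The stems ending in -i (punwi → puibnwi, nebi → neibbi) insert -ib- after the first vowel.
The other patterns: stems ending in -r drop the final letter and add -im; stems ending in -d add -et.
So vegwi → veibgwi.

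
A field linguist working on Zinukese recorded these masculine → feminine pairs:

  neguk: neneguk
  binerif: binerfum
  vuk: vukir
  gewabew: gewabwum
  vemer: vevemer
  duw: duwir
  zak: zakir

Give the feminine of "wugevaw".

wugevwum

"wugevaw" has 3 vowels. The stems with 3 vowels (binerif → binerfum, gewabew → gewabwum) delete the last vowel and add -um.
The other patterns: stems with 1 vowel add -ir; stems with 2 vowels repeat the first consonant+vowel as a prefix.
So wugevaw → wugevwum.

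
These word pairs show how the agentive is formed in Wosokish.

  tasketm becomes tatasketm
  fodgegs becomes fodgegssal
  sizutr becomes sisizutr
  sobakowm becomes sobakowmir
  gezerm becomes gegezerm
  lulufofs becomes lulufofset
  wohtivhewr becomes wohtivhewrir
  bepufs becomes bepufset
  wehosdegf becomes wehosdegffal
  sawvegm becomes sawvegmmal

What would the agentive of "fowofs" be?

fodgegs and bepufs both end in -s yet inflect differently (fodgegssal, bepufset), so the final letter is not what conditions the rule; the second-to-last letter is.
"fowofs" has second-to-last letter 'f'. The stems whose second-to-last letter is 'f' (bepufs → bepufset, lulufofs → lulufofset) add -et.
The other patterns: stems whose second-to-last letter is 'g' double the final consonant and add -al; stems whose second-to-last letter is 'r' or 't' repeat the first consonant+vowel as a prefix; stems whose second-to-last letter is 'w' add -ir.
So fowofs → fowofset.

fowofset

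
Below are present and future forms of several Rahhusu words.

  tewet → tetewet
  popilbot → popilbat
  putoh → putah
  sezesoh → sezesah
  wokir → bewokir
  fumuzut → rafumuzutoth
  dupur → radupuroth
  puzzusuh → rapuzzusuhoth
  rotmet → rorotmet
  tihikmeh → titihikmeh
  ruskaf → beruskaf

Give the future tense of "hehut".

"hehut" has last vowel 'u'. The stems whose last vowel is 'u' (dupur → radupuroth, fumuzut → rafumuzutoth, puzzusuh → rapuzzusuhoth) add ra- … -oth around the stem.
So hehut → rahehutoth.

rahehutoth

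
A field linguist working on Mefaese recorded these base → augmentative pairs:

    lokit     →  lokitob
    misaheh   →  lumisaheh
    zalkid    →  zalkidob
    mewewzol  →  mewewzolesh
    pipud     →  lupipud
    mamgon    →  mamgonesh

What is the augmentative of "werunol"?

werunolesh

zalkid and pipud both end in -d yet inflect differently (zalkidob, lupipud), so the final letter is not what conditions the rule; the last vowel is.
"werunol" has last vowel 'o'. The stems whose last vowel is 'o' (mamgon → mamgonesh, mewewzol → mewewzolesh) add -esh.
The other patterns: stems whose last vowel is 'i' add -ob; stems whose last vowel is 'e' or 'u' add the prefix lu-.
So werunol → werunolesh.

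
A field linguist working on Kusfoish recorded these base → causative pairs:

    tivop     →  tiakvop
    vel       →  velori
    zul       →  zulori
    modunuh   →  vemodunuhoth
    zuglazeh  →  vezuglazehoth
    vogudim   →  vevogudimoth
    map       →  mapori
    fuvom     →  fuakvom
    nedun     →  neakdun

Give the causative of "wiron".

wiakron

"wiron" has 2 vowels. The stems with 2 vowels (nedun → neakdun, fuvom → fuakvom, tivop → tiakvop) insert -ak- after the first vowel.
The other patterns: stems with 1 vowel add -ori; stems with 3 vowels add ve- … -oth around the stem.
So wiron → wiakron.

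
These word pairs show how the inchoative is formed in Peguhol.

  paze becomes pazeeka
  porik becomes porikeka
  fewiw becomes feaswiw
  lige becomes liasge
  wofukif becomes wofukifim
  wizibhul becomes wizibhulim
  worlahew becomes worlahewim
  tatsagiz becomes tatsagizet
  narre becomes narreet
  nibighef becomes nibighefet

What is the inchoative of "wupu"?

paze and lige both end in -e yet inflect differently (pazeeka, liasge), so the final letter is not what conditions the rule; the first letter is.
"wupu" begins with w-. The stems beginning with w- (wofukif → wofukifim, wizibhul → wizibhulim, worlahew → worlahewim) add -im.
The other patterns: stems beginning with p- add -eka; stems beginning with f- or l- insert -as- after the first vowel; stems beginning with n- or t- add -et.
So wupu → wupuim.

wupuim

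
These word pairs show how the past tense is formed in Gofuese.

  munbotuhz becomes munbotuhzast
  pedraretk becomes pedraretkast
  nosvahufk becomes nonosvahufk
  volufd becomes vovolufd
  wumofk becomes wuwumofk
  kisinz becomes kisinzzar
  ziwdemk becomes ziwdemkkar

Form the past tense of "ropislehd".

ropislehdast

pedraretk and nosvahufk both end in -k yet inflect differently (pedraretkast, nonosvahufk), so the final letter is not what conditions the rule; the second-to-last letter is.
"ropislehd" has second-to-last letter 'h'. The one such stem in the data (munbotuhz → munbotuhzast) adds -ast, so the same rule applies.
So ropislehd → ropislehdast.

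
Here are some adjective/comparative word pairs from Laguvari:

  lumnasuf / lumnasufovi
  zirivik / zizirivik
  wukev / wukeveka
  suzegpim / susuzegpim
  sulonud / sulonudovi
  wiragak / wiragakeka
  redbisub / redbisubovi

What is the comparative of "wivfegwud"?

wivfegwudovi

zirivik and wiragak both end in -k yet inflect differently (zizirivik, wiragakeka), so the final letter is not what conditions the rule; the last vowel is.
"wivfegwud" has last vowel 'u'. The stems whose last vowel is 'u' (lumnasuf → lumnasufovi, sulonud → sulonudovi, redbisub → redbisubovi) add -ovi.
So wivfegwud → wivfegwudovi.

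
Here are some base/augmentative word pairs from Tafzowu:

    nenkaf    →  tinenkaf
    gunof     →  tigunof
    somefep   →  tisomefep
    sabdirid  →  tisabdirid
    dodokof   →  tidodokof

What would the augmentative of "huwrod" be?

Every pair shown (nenkaf → tinenkaf, gunof → tigunof, somefep → tisomefep, …) follows the same rule: add the prefix ti-.
So huwrod → tihuwrod.

tihuwrod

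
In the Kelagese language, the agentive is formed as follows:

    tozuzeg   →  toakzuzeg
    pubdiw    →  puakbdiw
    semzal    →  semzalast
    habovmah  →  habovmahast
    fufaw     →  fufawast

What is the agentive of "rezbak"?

rezbakast

fufaw and pubdiw both end in -w yet inflect differently (fufawast, puakbdiw), so the final letter is not what conditions the rule; the last vowel is.
"rezbak" has last vowel 'a'. The stems whose last vowel is 'a' (habovmah → habovmahast, semzal → semzalast, fufaw → fufawast) add -ast.
So rezbak → rezbakast.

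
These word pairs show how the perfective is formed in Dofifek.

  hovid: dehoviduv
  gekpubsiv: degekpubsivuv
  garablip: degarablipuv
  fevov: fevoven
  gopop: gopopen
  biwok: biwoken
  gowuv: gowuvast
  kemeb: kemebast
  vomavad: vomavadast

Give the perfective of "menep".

menepast

gekpubsiv and fevov both end in -v yet inflect differently (degekpubsivuv, fevoven), so the final letter is not what conditions the rule; the last vowel is.
"menep" has last vowel 'e'. The one such stem in the data (kemeb → kemebast) adds -ast, so the same rule applies.
The other patterns: stems whose last vowel is 'i' add de- … -uv around the stem; stems whose last vowel is 'o' add -en.
So menep → menepast.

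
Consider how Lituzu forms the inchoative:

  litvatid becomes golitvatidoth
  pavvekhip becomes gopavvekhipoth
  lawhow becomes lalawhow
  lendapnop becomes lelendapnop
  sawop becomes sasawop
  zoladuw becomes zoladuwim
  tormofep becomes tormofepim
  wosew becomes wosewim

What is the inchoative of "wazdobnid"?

pavvekhip and lendapnop both end in -p yet inflect differently (gopavvekhipoth, lelendapnop), so the final letter is not what conditions the rule; the last vowel is.
"wazdobnid" has last vowel 'i'. The stems whose last vowel is 'i' (litvatid → golitvatidoth, pavvekhip → gopavvekhipoth) add go- … -oth around the stem.
So wazdobnid → gowazdobnidoth.

gowazdobnidoth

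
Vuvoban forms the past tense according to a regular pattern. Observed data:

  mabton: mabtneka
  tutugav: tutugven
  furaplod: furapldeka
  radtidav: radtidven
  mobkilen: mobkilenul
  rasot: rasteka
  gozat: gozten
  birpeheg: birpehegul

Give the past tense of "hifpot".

mobkilen and mabton both end in -n yet inflect differently (mobkilenul, mabtneka), so the final letter is not what conditions the rule; the last vowel is.
"hifpot" has last vowel 'o'. The stems whose last vowel is 'o' (mabton → mabtneka, furaplod → furapldeka, rasot → rasteka) delete the last vowel and add -eka.
The other patterns: stems whose last vowel is 'e' add -ul; stems whose last vowel is 'a' delete the last vowel and add -en.
So hifpot → hifpteka.

hifpteka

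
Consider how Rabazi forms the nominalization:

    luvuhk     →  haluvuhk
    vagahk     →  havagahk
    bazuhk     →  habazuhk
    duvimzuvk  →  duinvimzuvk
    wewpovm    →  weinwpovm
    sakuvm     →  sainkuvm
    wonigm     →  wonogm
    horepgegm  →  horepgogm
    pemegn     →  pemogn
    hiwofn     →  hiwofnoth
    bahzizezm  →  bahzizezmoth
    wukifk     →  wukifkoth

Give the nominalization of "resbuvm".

luvuhk and duvimzuvk both end in -k yet inflect differently (haluvuhk, duinvimzuvk), so the final letter is not what conditions the rule; the second-to-last letter is.
"resbuvm" has second-to-last letter 'v'. The stems whose second-to-last letter is 'v' (duvimzuvk → duinvimzuvk, wewpovm → weinwpovm, sakuvm → sainkuvm) insert -in- after the first vowel.
So resbuvm → reinsbuvm.

reinsbuvm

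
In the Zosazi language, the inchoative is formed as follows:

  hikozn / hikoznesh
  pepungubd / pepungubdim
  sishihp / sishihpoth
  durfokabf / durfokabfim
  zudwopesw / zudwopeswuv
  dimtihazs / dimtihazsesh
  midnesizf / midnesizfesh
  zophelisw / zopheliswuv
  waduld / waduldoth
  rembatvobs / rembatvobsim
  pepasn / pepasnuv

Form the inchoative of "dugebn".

hikozn and pepasn both end in -n yet inflect differently (hikoznesh, pepasnuv), so the final letter is not what conditions the rule; the second-to-last letter is.
"dugebn" has second-to-last letter 'b'. The stems whose second-to-last letter is 'b' (durfokabf → durfokabfim, rembatvobs → rembatvobsim, pepungubd → pepungubdim) add -im.
The other patterns: stems whose second-to-last letter is 'z' add -esh; stems whose second-to-last letter is 's' add -uv; stems whose second-to-last letter is 'h' or 'l' add -oth.
So dugebn → dugebnim.

dugebnim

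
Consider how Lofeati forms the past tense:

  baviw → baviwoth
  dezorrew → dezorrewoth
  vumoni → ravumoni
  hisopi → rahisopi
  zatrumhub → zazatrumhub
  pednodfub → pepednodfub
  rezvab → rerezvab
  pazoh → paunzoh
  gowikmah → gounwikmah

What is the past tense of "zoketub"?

zozoketub

baviw and vumoni both have last vowel 'i' yet inflect differently (baviwoth, ravumoni), so the last vowel is not what conditions the rule; the final letter is.
"zoketub" ends in -b. The stems ending in -b (zatrumhub → zazatrumhub, pednodfub → pepednodfub, rezvab → rerezvab) repeat the first consonant+vowel as a prefix.
The other patterns: stems ending in -w add -oth; stems ending in -i add the prefix ra-; stems ending in -h insert -un- after the first vowel.
So zoketub → zozoketub.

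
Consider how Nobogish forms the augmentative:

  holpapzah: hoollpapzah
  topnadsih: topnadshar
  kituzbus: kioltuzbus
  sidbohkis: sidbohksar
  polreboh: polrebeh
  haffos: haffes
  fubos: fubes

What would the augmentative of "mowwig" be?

mowwgar

sidbohkis and fubos both end in -s yet inflect differently (sidbohksar, fubes), so the final letter is not what conditions the rule; the last vowel is.
"mowwig" has last vowel 'i'. The stems whose last vowel is 'i' (topnadsih → topnadshar, sidbohkis → sidbohksar) delete the last vowel and add -ar.
The other patterns: stems whose last vowel is 'o' change the last vowel to 'e'; stems whose last vowel is 'a' or 'u' insert -ol- after the first vowel.
So mowwig → mowwgar.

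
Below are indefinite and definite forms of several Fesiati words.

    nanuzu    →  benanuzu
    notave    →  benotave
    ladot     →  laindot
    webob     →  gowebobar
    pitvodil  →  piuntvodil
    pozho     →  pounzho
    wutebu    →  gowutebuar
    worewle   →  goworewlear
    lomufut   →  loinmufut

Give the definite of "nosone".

benosone

"nosone" begins with n-. The stems beginning with n- (nanuzu → benanuzu, notave → benotave) add the prefix be-.
So nosone → benosone.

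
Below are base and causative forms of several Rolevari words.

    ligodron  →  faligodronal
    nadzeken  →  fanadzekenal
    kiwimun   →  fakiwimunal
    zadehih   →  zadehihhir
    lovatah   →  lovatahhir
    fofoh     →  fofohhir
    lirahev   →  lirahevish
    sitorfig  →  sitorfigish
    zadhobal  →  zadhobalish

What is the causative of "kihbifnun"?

"kihbifnun" ends in -n. The stems ending in -n (ligodron → faligodronal, nadzeken → fanadzekenal, kiwimun → fakiwimunal) add fa- … -al around the stem.
The other patterns: stems ending in -h double the final consonant and add -ir; stems ending in -g, -l or -v add -ish.
So kihbifnun → fakihbifnunal.

fakihbifnunal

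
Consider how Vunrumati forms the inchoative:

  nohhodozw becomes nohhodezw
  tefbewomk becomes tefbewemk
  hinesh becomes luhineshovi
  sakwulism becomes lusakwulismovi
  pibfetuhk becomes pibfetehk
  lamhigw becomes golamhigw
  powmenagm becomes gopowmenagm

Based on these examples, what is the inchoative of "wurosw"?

sakwulism and powmenagm both end in -m yet inflect differently (lusakwulismovi, gopowmenagm), so the final letter is not what conditions the rule; the second-to-last letter is.
"wurosw" has second-to-last letter 's'. The stems whose second-to-last letter is 's' (hinesh → luhineshovi, sakwulism → lusakwulismovi) add lu- … -ovi around the stem.
The other patterns: stems whose second-to-last letter is 'g' add the prefix go-; stems whose second-to-last letter is 'h', 'm' or 'z' change the last vowel to 'e'.
So wurosw → luwuroswovi.

luwuroswovi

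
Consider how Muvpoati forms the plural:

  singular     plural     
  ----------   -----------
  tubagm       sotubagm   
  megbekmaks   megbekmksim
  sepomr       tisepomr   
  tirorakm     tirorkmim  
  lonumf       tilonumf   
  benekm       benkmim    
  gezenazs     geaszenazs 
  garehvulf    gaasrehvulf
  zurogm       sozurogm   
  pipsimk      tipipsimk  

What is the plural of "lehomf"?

zurogm and tirorakm both end in -m yet inflect differently (sozurogm, tirorkmim), so the final letter is not what conditions the rule; the second-to-last letter is.
"lehomf" has second-to-last letter 'm'. The stems whose second-to-last letter is 'm' (sepomr → tisepomr, lonumf → tilonumf, pipsimk → tipipsimk) add the prefix ti-.
The other patterns: stems whose second-to-last letter is 'g' add the prefix so-; stems whose second-to-last letter is 'k' delete the last vowel and add -im; stems whose second-to-last letter is 'l' or 'z' insert -as- after the first vowel.
So lehomf → tilehomf.

tilehomf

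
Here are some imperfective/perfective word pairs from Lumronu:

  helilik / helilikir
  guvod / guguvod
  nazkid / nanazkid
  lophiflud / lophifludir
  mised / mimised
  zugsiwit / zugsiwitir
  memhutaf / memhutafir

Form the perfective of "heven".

heheven

lophiflud and mised both end in -d yet inflect differently (lophifludir, mimised), so the final letter is not what conditions the rule; the number of vowels is.
"heven" has 2 vowels. The stems with 2 vowels (mised → mimised, nazkid → nanazkid, guvod → guguvod) repeat the first consonant+vowel as a prefix.
The other pattern: stems with 3 vowels add -ir.
So heven → heheven.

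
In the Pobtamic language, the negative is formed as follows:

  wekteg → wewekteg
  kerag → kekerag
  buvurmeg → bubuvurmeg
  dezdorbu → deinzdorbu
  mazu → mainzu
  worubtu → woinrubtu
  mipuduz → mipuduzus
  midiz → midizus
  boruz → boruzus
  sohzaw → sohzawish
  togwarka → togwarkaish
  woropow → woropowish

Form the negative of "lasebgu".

lainsebgu

dezdorbu and mipuduz both have last vowel 'u' yet inflect differently (deinzdorbu, mipuduzus), so the last vowel is not what conditions the rule; the final letter is.
"lasebgu" ends in -u. The stems ending in -u (dezdorbu → deinzdorbu, mazu → mainzu, worubtu → woinrubtu) insert -in- after the first vowel.
The other patterns: stems ending in -g repeat the first consonant+vowel as a prefix; stems ending in -z add -us; stems ending in -a or -w add -ish.
So lasebgu → lainsebgu.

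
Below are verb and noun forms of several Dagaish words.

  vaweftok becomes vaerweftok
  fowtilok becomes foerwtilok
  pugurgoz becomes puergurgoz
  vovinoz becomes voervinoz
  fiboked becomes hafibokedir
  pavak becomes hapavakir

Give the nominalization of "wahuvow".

vaweftok and pavak both end in -k yet inflect differently (vaerweftok, hapavakir), so the final letter is not what conditions the rule; the last vowel is.
"wahuvow" has last vowel 'o'. The stems whose last vowel is 'o' (vaweftok → vaerweftok, fowtilok → foerwtilok, pugurgoz → puergurgoz) insert -er- after the first vowel.
So wahuvow → waerhuvow.

waerhuvow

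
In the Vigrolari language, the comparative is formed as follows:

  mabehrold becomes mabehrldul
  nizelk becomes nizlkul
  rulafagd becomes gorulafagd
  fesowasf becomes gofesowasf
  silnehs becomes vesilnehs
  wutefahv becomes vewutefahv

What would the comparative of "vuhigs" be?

mabehrold and rulafagd both end in -d yet inflect differently (mabehrldul, gorulafagd), so the final letter is not what conditions the rule; the second-to-last letter is.
"vuhigs" has second-to-last letter 'g'. The one such stem in the data (rulafagd → gorulafagd) adds the prefix go-, so the same rule applies.
So vuhigs → govuhigs.

govuhigs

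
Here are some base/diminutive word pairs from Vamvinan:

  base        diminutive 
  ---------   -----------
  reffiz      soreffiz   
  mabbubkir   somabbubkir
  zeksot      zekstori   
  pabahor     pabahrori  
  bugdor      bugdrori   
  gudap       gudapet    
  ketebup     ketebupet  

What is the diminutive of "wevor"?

mabbubkir and pabahor both end in -r yet inflect differently (somabbubkir, pabahrori), so the final letter is not what conditions the rule; the last vowel is.
"wevor" has last vowel 'o'. The stems whose last vowel is 'o' (zeksot → zekstori, pabahor → pabahrori, bugdor → bugdrori) delete the last vowel and add -ori.
The other patterns: stems whose last vowel is 'i' add the prefix so-; stems whose last vowel is 'a' or 'u' add -et.
So wevor → wevrori.

wevrori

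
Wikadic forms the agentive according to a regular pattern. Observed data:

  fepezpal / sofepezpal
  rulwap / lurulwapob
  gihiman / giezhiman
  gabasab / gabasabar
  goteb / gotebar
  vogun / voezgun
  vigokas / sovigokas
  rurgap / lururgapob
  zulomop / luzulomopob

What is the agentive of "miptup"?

lumiptupob

rulwap and gihiman both have last vowel 'a' yet inflect differently (lurulwapob, giezhiman), so the last vowel is not what conditions the rule; the final letter is.
"miptup" ends in -p. The stems ending in -p (zulomop → luzulomopob, rulwap → lurulwapob, rurgap → lururgapob) add lu- … -ob around the stem.
So miptup → lumiptupob.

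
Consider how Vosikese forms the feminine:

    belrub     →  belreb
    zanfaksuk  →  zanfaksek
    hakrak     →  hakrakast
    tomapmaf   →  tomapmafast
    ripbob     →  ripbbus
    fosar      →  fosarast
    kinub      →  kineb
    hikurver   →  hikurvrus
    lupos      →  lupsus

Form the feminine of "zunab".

hakrak and zanfaksuk both end in -k yet inflect differently (hakrakast, zanfaksek), so the final letter is not what conditions the rule; the last vowel is.
"zunab" has last vowel 'a'. The stems whose last vowel is 'a' (hakrak → hakrakast, tomapmaf → tomapmafast, fosar → fosarast) add -ast.
The other patterns: stems whose last vowel is 'u' change the last vowel to 'e'; stems whose last vowel is 'e' or 'o' delete the last vowel and add -us.
So zunab → zunabast.

zunabast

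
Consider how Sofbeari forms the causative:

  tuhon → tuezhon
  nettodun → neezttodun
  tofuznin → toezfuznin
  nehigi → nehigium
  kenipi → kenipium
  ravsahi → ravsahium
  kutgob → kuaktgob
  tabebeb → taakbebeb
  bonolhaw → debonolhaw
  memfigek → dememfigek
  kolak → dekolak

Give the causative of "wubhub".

wuakbhub

"wubhub" ends in -b. The stems ending in -b (kutgob → kuaktgob, tabebeb → taakbebeb) insert -ak- after the first vowel.
So wubhub → wuakbhub.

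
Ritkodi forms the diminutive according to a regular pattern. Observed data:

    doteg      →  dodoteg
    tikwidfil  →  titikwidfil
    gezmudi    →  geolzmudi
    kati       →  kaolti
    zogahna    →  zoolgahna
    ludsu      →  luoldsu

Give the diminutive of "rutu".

"rutu" ends in a vowel. The stems ending in a vowel (gezmudi → geolzmudi, kati → kaolti, zogahna → zoolgahna) insert -ol- after the first vowel.
So rutu → ruoltu.

ruoltu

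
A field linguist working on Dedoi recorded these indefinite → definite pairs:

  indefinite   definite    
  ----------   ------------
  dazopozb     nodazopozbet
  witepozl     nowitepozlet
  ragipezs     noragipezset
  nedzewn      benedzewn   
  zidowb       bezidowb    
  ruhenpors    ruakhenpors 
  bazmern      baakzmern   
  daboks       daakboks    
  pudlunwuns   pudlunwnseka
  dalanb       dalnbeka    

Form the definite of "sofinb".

dazopozb and zidowb both end in -b yet inflect differently (nodazopozbet, bezidowb), so the final letter is not what conditions the rule; the second-to-last letter is.
"sofinb" has second-to-last letter 'n'. The stems whose second-to-last letter is 'n' (pudlunwuns → pudlunwnseka, dalanb → dalnbeka) delete the last vowel and add -eka.
So sofinb → sofnbeka.

sofnbeka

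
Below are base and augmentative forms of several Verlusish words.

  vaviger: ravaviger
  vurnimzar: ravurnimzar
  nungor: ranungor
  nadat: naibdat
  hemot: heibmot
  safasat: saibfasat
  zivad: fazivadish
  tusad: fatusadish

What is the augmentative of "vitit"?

vurnimzar and nadat both have last vowel 'a' yet inflect differently (ravurnimzar, naibdat), so the last vowel is not what conditions the rule; the final letter is.
"vitit" ends in -t. The stems ending in -t (nadat → naibdat, hemot → heibmot, safasat → saibfasat) insert -ib- after the first vowel.
So vitit → viibtit.

viibtit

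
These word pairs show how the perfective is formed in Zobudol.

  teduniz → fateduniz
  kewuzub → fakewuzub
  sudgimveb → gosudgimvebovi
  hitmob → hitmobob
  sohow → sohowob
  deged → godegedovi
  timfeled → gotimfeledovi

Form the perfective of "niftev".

sudgimveb and hitmob both end in -b yet inflect differently (gosudgimvebovi, hitmobob), so the final letter is not what conditions the rule; the last vowel is.
"niftev" has last vowel 'e'. The stems whose last vowel is 'e' (sudgimveb → gosudgimvebovi, timfeled → gotimfeledovi, deged → godegedovi) add go- … -ovi around the stem.
So niftev → goniftevovi.

goniftevovi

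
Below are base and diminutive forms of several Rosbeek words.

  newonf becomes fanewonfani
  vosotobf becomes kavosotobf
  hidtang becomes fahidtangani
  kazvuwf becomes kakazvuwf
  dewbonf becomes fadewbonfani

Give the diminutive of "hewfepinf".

newonf and kazvuwf both end in -f yet inflect differently (fanewonfani, kakazvuwf), so the final letter is not what conditions the rule; the second-to-last letter is.
"hewfepinf" has second-to-last letter 'n'. The stems whose second-to-last letter is 'n' (hidtang → fahidtangani, newonf → fanewonfani, dewbonf → fadewbonfani) add fa- … -ani around the stem.
The other pattern: stems whose second-to-last letter is 'b' or 'w' add the prefix ka-.
So hewfepinf → fahewfepinfani.

fahewfepinfani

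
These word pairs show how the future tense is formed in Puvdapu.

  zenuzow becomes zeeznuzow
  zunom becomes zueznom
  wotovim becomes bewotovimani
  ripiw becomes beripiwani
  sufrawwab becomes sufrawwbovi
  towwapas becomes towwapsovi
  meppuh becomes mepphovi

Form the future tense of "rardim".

berardimani

zunom and wotovim both end in -m yet inflect differently (zueznom, bewotovimani), so the final letter is not what conditions the rule; the last vowel is.
"rardim" has last vowel 'i'. The stems whose last vowel is 'i' (wotovim → bewotovimani, ripiw → beripiwani) add be- … -ani around the stem.
So rardim → berardimani.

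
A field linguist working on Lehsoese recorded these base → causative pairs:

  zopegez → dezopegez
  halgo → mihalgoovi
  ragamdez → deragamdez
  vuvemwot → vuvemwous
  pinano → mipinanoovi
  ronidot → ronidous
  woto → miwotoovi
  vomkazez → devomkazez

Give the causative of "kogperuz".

dekogperuz

vuvemwot and pinano both have last vowel 'o' yet inflect differently (vuvemwous, mipinanoovi), so the last vowel is not what conditions the rule; the final letter is.
"kogperuz" ends in -z. The stems ending in -z (zopegez → dezopegez, vomkazez → devomkazez, ragamdez → deragamdez) add the prefix de-.
So kogperuz → dekogperuz.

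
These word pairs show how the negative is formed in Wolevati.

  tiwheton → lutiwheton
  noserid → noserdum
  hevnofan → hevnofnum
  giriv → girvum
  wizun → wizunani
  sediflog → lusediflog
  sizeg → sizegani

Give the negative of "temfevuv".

"temfevuv" has last vowel 'u'. The one such stem in the data (wizun → wizunani) adds -ani, so the same rule applies.
So temfevuv → temfevuvani.

temfevuvani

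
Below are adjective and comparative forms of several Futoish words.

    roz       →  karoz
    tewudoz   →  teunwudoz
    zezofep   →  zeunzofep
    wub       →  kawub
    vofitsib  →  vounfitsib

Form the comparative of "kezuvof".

keunzuvof

"kezuvof" has 3 vowels. The stems with 3 vowels (vofitsib → vounfitsib, zezofep → zeunzofep, tewudoz → teunwudoz) insert -un- after the first vowel.
So kezuvof → keunzuvof.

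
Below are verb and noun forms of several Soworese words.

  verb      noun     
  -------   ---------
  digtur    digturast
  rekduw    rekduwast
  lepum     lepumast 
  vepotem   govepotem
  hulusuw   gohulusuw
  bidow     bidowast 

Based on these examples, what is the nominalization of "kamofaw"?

hulusuw and rekduw both end in -w yet inflect differently (gohulusuw, rekduwast), so the final letter is not what conditions the rule; the number of vowels is.
"kamofaw" has 3 vowels. The stems with 3 vowels (vepotem → govepotem, hulusuw → gohulusuw) add the prefix go-.
The other pattern: stems with 2 vowels add -ast.
So kamofaw → gokamofaw.

gokamofaw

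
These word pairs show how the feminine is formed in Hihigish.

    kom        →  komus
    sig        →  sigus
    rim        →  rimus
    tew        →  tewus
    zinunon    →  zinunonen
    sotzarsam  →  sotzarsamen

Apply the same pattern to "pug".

kom and sotzarsam both end in -m yet inflect differently (komus, sotzarsamen), so the final letter is not what conditions the rule; the number of vowels is.
"pug" has 1 vowel. The stems with 1 vowel (kom → komus, sig → sigus, rim → rimus) add -us.
So pug → pugus.

pugus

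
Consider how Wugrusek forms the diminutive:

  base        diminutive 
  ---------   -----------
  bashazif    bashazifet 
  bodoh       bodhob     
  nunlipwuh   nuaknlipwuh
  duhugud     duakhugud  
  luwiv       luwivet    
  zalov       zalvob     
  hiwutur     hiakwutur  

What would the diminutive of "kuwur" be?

kuakwur

luwiv and zalov both end in -v yet inflect differently (luwivet, zalvob), so the final letter is not what conditions the rule; the last vowel is.
"kuwur" has last vowel 'u'. The stems whose last vowel is 'u' (nunlipwuh → nuaknlipwuh, duhugud → duakhugud, hiwutur → hiakwutur) insert -ak- after the first vowel.
The other patterns: stems whose last vowel is 'i' add -et; stems whose last vowel is 'o' delete the last vowel and add -ob.
So kuwur → kuakwur.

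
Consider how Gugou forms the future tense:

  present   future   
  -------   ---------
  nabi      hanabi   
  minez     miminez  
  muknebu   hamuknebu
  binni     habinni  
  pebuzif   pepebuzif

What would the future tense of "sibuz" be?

sisibuz

pebuzif and nabi both have last vowel 'i' yet inflect differently (pepebuzif, hanabi), so the last vowel is not what conditions the rule; whether the stem ends in a vowel or a consonant is.
"sibuz" ends in a consonant. The stems ending in a consonant (minez → miminez, pebuzif → pepebuzif) repeat the first consonant+vowel as a prefix.
So sibuz → sisibuz.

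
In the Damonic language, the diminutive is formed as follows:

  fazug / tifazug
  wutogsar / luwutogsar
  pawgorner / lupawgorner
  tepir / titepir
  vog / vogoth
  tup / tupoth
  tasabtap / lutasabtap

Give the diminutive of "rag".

vog and fazug both end in -g yet inflect differently (vogoth, tifazug), so the final letter is not what conditions the rule; the number of vowels is.
"rag" has 1 vowel. The stems with 1 vowel (tup → tupoth, vog → vogoth) add -oth.
The other patterns: stems with 2 vowels add the prefix ti-; stems with 3 vowels add the prefix lu-.
So rag → ragoth.

ragoth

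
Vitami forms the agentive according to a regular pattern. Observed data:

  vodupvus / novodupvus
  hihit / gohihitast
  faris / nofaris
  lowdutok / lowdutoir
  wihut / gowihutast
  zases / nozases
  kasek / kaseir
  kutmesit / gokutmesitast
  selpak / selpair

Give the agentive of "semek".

kasek and zases both have last vowel 'e' yet inflect differently (kaseir, nozases), so the last vowel is not what conditions the rule; the final letter is.
"semek" ends in -k. The stems ending in -k (selpak → selpair, kasek → kaseir, lowdutok → lowdutoir) drop the final letter and add -ir.
The other patterns: stems ending in -t add go- … -ast around the stem; stems ending in -s add the prefix no-.
So semek → semeir.

semeir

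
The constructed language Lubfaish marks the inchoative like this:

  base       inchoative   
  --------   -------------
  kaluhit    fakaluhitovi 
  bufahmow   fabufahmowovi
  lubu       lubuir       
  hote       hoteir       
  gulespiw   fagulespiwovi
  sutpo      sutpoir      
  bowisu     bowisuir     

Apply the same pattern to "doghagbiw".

bufahmow and sutpo both have last vowel 'o' yet inflect differently (fabufahmowovi, sutpoir), so the last vowel is not what conditions the rule; whether the stem ends in a vowel or a consonant is.
"doghagbiw" ends in a consonant. The stems ending in a consonant (bufahmow → fabufahmowovi, gulespiw → fagulespiwovi, kaluhit → fakaluhitovi) add fa- … -ovi around the stem.
The other pattern: stems ending in a vowel add -ir.
So doghagbiw → fadoghagbiwovi.

fadoghagbiwovi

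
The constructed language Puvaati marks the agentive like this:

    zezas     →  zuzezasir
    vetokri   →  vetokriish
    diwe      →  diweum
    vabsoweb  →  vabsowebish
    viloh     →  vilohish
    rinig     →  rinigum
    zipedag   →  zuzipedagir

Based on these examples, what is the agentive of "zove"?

rinig and zipedag both end in -g yet inflect differently (rinigum, zuzipedagir), so the final letter is not what conditions the rule; the first letter is.
"zove" begins with z-. The stems beginning with z- (zezas → zuzezasir, zipedag → zuzipedagir) add zu- … -ir around the stem.
So zove → zuzoveir.

zuzoveir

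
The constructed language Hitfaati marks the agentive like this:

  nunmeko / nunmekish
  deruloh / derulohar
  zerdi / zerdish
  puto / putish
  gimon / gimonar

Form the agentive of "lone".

lonish

nunmeko and gimon both have last vowel 'o' yet inflect differently (nunmekish, gimonar), so the last vowel is not what conditions the rule; whether the stem ends in a vowel or a consonant is.
"lone" ends in a vowel. The stems ending in a vowel (nunmeko → nunmekish, zerdi → zerdish, puto → putish) drop the final letter and add -ish.
The other pattern: stems ending in a consonant add -ar.
So lone → lonish.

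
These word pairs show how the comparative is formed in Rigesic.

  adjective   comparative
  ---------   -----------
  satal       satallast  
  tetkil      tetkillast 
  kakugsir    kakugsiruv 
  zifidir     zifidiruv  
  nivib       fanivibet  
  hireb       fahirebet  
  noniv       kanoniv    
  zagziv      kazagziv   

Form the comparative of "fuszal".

fuszallast

tetkil and kakugsir both have last vowel 'i' yet inflect differently (tetkillast, kakugsiruv), so the last vowel is not what conditions the rule; the final letter is.
"fuszal" ends in -l. The stems ending in -l (satal → satallast, tetkil → tetkillast) double the final consonant and add -ast.
So fuszal → fuszallast.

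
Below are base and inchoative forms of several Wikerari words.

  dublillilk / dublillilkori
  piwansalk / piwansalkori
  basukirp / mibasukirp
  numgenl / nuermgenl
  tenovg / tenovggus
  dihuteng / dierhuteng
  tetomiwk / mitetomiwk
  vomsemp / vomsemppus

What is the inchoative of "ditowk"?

tetomiwk and piwansalk both end in -k yet inflect differently (mitetomiwk, piwansalkori), so the final letter is not what conditions the rule; the second-to-last letter is.
"ditowk" has second-to-last letter 'w'. The one such stem in the data (tetomiwk → mitetomiwk) adds the prefix mi-, so the same rule applies.
So ditowk → miditowk.

miditowk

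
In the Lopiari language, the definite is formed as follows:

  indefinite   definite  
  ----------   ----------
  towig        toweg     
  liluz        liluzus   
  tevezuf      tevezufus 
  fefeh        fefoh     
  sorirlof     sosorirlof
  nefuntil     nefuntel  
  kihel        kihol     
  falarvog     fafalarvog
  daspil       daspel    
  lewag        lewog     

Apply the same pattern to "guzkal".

nefuntil and kihel both end in -l yet inflect differently (nefuntel, kihol), so the final letter is not what conditions the rule; the last vowel is.
"guzkal" has last vowel 'a'. The one such stem in the data (lewag → lewog) changes the last vowel to 'o' (as do fefeh, kihel), so the same rule applies.
The other patterns: stems whose last vowel is 'u' add -us; stems whose last vowel is 'i' change the last vowel to 'e'; stems whose last vowel is 'o' repeat the first consonant+vowel as a prefix.
So guzkal → guzkol.

guzkol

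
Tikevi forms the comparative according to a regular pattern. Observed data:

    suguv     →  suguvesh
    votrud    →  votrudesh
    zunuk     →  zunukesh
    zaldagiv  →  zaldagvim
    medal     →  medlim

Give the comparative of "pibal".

piblim

suguv and zaldagiv both end in -v yet inflect differently (suguvesh, zaldagvim), so the final letter is not what conditions the rule; the last vowel is.
"pibal" has last vowel 'a'. The one such stem in the data (medal → medlim) deletes the last vowel and adds -im (as does zaldagiv), so the same rule applies.
The other pattern: stems whose last vowel is 'u' add -esh.
So pibal → piblim.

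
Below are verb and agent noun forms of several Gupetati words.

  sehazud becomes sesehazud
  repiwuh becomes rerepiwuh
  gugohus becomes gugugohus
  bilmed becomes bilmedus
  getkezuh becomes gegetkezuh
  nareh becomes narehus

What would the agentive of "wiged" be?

wigedus

"wiged" has last vowel 'e'. The stems whose last vowel is 'e' (nareh → narehus, bilmed → bilmedus) add -us.
The other pattern: stems whose last vowel is 'u' repeat the first consonant+vowel as a prefix.
So wiged → wigedus.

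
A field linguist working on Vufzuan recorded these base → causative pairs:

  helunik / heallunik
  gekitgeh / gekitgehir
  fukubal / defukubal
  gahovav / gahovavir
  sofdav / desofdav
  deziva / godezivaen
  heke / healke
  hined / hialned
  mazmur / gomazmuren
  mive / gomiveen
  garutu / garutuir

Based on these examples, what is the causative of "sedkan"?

desedkan

mive and heke both end in -e yet inflect differently (gomiveen, healke), so the final letter is not what conditions the rule; the first letter is.
"sedkan" begins with s-. The one such stem in the data (sofdav → desofdav) adds the prefix de-, so the same rule applies.
So sedkan → desedkan.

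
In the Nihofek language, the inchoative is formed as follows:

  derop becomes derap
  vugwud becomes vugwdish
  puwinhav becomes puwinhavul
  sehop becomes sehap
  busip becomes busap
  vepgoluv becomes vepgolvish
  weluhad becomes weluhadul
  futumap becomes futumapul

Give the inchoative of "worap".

weluhad and vugwud both end in -d yet inflect differently (weluhadul, vugwdish), so the final letter is not what conditions the rule; the last vowel is.
"worap" has last vowel 'a'. The stems whose last vowel is 'a' (weluhad → weluhadul, futumap → futumapul, puwinhav → puwinhavul) add -ul.
So worap → worapul.

worapul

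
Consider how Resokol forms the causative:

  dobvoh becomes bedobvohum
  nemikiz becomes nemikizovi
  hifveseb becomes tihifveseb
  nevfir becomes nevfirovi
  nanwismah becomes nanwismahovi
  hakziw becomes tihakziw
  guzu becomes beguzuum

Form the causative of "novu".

dobvoh and nanwismah both end in -h yet inflect differently (bedobvohum, nanwismahovi), so the final letter is not what conditions the rule; the first letter is.
"novu" begins with n-. The stems beginning with n- (nevfir → nevfirovi, nemikiz → nemikizovi, nanwismah → nanwismahovi) add -ovi.
The other patterns: stems beginning with h- add the prefix ti-; stems beginning with d- or g- add be- … -um around the stem.
So novu → novuovi.

novuovi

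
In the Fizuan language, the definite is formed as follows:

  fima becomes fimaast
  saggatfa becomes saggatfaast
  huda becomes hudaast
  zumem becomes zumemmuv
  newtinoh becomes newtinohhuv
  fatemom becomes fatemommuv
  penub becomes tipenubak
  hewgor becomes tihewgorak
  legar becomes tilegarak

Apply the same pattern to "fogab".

tifogabak

newtinoh and hewgor both have last vowel 'o' yet inflect differently (newtinohhuv, tihewgorak), so the last vowel is not what conditions the rule; the final letter is.
"fogab" ends in -b. The one such stem in the data (penub → tipenubak) adds ti- … -ak around the stem, so the same rule applies.
The other patterns: stems ending in -a add -ast; stems ending in -h or -m double the final consonant and add -uv.
So fogab → tifogabak.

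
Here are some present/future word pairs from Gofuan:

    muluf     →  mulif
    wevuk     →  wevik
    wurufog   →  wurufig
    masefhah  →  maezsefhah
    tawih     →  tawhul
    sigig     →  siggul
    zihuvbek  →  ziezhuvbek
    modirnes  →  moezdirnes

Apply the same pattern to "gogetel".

goezgetel

wurufog and sigig both end in -g yet inflect differently (wurufig, siggul), so the final letter is not what conditions the rule; the last vowel is.
"gogetel" has last vowel 'e'. The stems whose last vowel is 'e' (zihuvbek → ziezhuvbek, modirnes → moezdirnes) insert -ez- after the first vowel.
So gogetel → goezgetel.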